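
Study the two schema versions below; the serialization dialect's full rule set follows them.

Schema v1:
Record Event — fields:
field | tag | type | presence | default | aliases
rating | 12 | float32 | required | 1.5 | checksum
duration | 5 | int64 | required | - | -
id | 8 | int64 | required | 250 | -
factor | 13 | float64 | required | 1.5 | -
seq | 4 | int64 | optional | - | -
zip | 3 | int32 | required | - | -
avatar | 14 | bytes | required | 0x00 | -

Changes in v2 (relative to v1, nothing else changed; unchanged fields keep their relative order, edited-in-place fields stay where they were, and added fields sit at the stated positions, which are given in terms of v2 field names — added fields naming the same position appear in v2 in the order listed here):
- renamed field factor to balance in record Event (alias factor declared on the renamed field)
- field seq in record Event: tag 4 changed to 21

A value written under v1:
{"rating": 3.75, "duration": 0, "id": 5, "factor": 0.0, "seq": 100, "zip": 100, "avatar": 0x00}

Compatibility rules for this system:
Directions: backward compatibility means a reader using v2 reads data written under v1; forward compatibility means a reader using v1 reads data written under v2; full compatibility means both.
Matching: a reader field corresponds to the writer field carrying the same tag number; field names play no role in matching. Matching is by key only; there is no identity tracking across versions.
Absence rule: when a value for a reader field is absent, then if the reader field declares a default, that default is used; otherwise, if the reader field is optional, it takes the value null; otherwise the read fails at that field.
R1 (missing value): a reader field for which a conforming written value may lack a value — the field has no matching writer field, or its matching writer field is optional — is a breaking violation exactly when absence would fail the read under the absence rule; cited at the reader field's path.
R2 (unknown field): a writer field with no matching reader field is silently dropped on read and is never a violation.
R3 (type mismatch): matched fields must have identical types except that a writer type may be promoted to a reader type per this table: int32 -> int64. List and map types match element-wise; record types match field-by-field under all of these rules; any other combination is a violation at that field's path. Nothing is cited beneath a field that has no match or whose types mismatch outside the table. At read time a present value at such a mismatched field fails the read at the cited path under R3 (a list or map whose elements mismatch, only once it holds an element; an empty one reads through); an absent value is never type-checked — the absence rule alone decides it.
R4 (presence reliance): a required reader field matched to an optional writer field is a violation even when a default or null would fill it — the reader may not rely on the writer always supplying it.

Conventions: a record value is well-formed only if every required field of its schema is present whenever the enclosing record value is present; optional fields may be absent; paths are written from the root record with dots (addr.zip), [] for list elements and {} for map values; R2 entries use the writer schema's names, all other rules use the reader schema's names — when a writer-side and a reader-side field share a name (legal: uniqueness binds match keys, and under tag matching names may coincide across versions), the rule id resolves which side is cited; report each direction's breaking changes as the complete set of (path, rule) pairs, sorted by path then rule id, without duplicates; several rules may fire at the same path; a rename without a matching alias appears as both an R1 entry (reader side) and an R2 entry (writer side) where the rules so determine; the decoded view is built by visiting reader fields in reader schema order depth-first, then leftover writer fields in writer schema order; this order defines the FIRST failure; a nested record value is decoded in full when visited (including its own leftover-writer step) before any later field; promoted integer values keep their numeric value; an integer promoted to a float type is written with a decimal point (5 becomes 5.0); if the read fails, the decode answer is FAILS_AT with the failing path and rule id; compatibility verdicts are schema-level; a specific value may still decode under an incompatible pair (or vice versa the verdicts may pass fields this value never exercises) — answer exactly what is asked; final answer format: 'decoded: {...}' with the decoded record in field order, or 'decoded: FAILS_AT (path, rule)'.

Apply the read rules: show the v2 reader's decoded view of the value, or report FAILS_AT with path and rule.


the writer's type comes first in each Event pair
migrating the Event value to v2:
  rating := 3.75
  duration := 0
  id := 5
  balance := 0.0 (from writer factor)
  seq := null (absent, optional -> null)
  zip := 100
  avatar := 0x00
  writer seq: unknown -> dropped
  => decoded: {"rating": 3.75, "duration": 0, "id": 5, "balance": 0.0, "seq": null, "zip": 100, "avatar": 0x00}

decoded: {"rating": 3.75, "duration": 0, "id": 5, "balance": 0.0, "seq": null, "zip": 100, "avatar": 0x00}


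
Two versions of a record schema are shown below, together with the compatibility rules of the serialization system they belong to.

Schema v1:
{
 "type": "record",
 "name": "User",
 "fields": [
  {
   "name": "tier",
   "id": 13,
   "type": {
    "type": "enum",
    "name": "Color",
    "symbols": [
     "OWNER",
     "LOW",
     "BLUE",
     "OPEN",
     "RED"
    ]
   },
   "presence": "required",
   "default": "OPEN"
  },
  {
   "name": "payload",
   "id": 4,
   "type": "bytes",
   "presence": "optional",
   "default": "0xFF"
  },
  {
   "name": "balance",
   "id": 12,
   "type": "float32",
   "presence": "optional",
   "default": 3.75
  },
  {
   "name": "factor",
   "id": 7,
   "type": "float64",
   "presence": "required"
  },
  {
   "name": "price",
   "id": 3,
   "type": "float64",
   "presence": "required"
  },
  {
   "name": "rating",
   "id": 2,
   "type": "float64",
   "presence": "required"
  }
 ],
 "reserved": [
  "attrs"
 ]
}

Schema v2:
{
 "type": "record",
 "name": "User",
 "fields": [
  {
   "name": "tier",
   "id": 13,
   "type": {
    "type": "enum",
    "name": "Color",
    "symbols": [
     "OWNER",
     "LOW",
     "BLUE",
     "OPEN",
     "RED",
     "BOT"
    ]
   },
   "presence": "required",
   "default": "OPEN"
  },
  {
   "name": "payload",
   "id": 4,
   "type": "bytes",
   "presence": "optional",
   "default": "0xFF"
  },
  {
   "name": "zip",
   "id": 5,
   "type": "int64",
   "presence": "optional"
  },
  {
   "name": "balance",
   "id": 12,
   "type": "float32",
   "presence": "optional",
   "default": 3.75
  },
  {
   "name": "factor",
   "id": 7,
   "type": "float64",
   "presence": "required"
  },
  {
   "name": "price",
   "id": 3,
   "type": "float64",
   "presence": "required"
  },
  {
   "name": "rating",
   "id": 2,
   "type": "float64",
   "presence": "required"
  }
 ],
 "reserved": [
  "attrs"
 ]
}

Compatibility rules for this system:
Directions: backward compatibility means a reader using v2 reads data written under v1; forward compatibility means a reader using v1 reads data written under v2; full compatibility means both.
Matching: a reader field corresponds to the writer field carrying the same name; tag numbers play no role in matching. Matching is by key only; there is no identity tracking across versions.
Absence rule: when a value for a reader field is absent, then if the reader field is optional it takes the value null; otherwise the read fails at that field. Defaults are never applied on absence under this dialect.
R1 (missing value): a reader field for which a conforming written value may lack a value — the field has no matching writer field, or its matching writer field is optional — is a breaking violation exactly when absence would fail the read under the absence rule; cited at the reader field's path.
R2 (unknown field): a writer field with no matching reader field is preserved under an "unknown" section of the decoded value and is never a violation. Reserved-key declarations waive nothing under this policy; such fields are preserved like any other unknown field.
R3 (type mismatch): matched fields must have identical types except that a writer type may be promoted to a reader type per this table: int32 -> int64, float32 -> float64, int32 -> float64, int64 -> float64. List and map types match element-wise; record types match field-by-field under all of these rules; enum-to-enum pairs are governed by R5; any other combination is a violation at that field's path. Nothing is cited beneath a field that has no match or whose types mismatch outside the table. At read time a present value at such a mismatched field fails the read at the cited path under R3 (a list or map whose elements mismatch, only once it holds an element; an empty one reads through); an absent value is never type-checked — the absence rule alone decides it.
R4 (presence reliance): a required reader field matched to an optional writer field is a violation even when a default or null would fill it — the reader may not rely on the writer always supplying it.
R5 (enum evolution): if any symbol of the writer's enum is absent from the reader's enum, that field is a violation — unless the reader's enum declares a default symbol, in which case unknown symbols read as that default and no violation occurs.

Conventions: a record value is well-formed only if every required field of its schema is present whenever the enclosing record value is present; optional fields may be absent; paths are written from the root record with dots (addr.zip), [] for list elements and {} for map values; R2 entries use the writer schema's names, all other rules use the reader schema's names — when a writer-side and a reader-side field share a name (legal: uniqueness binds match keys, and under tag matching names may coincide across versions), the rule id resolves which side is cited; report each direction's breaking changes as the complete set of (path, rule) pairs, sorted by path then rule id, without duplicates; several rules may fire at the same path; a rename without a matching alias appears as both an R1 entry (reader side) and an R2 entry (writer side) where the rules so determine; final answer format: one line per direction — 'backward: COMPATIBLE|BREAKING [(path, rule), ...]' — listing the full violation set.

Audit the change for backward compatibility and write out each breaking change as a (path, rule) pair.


backward: COMPATIBLE []

arrows below run writer -> reader for User
checking backward for User: reader v2 against writer v1:
  writer required, Color -> Color: reader tier maps from writer tier
  writer optional, bytes -> bytes: reader payload maps from writer payload
  zip: no writer match
  writer optional, float32 -> float32: reader balance maps from writer balance
  writer required, float64 -> float64: reader factor maps from writer factor
  writer required, float64 -> float64: reader price maps from writer price
  writer required, float64 -> float64: reader rating maps from writer rating
  => no violations; backward on User: COMPATIBLE
the rest of the User diff is inert for this question:
  enum Color (field tier in record User): symbol BOT added -> fires only in the forward direction of User, which is not asked here
  added field zip to record User: optional int64, tag 5 (in v2 it sits immediately before balance) -> fires no rule on User, leaving the asked answer as it is


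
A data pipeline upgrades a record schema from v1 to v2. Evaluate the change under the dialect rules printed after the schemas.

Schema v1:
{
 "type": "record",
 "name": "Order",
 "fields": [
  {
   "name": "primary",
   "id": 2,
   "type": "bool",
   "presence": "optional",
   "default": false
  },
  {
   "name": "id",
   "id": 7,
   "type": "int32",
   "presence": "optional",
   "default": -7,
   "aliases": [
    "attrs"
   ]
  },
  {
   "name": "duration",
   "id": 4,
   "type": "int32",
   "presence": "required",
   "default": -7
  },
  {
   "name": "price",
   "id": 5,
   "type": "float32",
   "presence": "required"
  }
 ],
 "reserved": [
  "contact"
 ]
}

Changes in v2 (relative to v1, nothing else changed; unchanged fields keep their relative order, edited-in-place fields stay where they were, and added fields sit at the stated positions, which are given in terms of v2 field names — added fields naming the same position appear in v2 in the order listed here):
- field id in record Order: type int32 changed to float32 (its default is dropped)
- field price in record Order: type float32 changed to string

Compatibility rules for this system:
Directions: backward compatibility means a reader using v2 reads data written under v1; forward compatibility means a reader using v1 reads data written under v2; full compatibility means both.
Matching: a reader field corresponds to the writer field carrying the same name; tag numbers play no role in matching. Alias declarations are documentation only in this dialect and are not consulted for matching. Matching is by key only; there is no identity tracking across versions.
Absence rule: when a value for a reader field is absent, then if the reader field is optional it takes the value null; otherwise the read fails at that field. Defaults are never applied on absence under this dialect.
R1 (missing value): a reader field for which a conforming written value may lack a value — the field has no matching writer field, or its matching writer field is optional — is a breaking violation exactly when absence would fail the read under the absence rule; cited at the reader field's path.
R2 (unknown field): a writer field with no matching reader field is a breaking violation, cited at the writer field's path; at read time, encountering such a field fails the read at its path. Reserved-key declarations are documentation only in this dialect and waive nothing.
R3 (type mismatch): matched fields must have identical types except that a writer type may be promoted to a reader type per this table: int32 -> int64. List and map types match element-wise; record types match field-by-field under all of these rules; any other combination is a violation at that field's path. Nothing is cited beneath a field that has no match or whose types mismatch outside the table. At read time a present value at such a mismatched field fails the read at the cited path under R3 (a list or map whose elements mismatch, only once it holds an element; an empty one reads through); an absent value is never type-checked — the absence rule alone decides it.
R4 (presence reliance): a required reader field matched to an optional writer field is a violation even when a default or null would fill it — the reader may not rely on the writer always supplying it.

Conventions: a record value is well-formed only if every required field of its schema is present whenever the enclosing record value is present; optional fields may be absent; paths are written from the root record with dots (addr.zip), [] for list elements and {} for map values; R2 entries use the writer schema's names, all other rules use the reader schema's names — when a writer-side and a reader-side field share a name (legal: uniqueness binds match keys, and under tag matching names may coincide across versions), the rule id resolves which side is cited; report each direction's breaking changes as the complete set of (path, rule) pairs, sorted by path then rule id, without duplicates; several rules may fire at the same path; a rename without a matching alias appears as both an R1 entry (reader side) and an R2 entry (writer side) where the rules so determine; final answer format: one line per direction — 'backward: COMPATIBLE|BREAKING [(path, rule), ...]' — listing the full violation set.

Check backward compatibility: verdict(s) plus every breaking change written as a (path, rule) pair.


backward: BREAKING [(id, R3), (price, R3)]

each type pair in Order: writer, then reader
backward analysis of Order with v2 as reader and v1 as writer:
  bool -> bool, writer optional: primary aligns to primary
  int32 -> float32, writer optional: id aligns to id
  int32 -> int32, writer required: duration aligns to duration
  float32 -> string, writer required: price aligns to price
  rule R3 violated at id
  rule R3 violated at price
  => 2 violation(s): backward is BREAKING for Order


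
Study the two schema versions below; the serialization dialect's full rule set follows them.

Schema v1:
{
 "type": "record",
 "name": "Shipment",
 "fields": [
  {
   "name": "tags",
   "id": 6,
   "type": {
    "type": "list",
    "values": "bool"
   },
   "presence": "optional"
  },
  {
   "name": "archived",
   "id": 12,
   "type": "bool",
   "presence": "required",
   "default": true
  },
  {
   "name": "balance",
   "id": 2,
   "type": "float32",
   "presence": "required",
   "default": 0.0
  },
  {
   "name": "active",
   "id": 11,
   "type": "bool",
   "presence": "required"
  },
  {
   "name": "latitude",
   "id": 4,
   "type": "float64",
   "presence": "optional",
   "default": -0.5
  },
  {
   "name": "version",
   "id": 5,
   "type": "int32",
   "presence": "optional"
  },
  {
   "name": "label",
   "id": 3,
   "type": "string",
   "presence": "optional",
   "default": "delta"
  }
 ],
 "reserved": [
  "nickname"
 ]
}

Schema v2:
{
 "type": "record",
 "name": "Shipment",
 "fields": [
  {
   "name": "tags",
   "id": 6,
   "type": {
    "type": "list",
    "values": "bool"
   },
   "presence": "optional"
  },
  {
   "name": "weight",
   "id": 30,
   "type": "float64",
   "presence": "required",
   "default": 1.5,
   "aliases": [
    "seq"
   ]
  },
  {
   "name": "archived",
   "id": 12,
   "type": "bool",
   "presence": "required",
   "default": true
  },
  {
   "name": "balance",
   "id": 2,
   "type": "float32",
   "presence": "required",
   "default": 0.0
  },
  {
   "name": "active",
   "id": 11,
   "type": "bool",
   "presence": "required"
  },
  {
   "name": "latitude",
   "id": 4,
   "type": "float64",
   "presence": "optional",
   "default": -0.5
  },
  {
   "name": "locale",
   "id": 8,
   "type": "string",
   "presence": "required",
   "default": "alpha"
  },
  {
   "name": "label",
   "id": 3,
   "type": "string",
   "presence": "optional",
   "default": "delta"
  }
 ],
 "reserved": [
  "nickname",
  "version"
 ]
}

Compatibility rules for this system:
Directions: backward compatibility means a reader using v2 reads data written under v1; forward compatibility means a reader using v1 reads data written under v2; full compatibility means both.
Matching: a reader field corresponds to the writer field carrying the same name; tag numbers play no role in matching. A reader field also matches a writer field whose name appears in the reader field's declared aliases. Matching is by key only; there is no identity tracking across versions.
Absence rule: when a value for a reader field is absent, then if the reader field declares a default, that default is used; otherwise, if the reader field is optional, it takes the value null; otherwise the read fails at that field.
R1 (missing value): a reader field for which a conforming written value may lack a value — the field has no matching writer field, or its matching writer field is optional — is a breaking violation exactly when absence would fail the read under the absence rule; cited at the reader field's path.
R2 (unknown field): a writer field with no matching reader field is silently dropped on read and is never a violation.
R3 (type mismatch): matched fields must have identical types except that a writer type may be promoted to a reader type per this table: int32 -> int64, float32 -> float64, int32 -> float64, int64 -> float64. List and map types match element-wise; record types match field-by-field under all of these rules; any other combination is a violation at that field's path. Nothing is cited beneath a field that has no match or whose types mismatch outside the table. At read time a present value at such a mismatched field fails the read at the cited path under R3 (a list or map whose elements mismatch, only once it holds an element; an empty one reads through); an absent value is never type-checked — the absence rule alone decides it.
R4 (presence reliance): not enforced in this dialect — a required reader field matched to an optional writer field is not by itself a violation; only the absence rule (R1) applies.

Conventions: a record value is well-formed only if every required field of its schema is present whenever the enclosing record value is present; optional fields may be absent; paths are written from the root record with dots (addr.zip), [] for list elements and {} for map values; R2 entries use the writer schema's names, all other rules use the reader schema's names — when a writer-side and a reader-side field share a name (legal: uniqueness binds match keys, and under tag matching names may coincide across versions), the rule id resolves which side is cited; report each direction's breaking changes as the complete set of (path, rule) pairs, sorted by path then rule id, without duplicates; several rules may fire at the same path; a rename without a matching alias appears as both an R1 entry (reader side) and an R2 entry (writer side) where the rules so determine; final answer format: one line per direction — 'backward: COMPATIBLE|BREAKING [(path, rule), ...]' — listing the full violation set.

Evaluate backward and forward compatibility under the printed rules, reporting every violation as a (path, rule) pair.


in Shipment below, arrows point writer -> reader
backward pass over Shipment, reader schema v2, writer schema v1:
  tags <- tags (list<bool> -> list<bool>, writer optional)
  weight: no writer match
  archived <- archived (bool -> bool, writer required)
  balance <- balance (float32 -> float32, writer required)
  active <- active (bool -> bool, writer required)
  latitude <- latitude (float64 -> float64, writer optional)
  locale: no writer match
  label <- label (string -> string, writer optional)
  writer field version has no reader counterpart
  nothing fires on Shipment: backward is COMPATIBLE
forward pass over Shipment, reader schema v1, writer schema v2:
  tags <- tags (list<bool> -> list<bool>, writer optional)
  archived <- archived (bool -> bool, writer required)
  balance <- balance (float32 -> float32, writer required)
  active <- active (bool -> bool, writer required)
  latitude <- latitude (float64 -> float64, writer optional)
  version: no writer match
  label <- label (string -> string, writer optional)
  writer field weight has no reader counterpart
  writer field locale has no reader counterpart
  nothing fires on Shipment: forward is COMPATIBLE

backward: COMPATIBLE []; forward: COMPATIBLE []


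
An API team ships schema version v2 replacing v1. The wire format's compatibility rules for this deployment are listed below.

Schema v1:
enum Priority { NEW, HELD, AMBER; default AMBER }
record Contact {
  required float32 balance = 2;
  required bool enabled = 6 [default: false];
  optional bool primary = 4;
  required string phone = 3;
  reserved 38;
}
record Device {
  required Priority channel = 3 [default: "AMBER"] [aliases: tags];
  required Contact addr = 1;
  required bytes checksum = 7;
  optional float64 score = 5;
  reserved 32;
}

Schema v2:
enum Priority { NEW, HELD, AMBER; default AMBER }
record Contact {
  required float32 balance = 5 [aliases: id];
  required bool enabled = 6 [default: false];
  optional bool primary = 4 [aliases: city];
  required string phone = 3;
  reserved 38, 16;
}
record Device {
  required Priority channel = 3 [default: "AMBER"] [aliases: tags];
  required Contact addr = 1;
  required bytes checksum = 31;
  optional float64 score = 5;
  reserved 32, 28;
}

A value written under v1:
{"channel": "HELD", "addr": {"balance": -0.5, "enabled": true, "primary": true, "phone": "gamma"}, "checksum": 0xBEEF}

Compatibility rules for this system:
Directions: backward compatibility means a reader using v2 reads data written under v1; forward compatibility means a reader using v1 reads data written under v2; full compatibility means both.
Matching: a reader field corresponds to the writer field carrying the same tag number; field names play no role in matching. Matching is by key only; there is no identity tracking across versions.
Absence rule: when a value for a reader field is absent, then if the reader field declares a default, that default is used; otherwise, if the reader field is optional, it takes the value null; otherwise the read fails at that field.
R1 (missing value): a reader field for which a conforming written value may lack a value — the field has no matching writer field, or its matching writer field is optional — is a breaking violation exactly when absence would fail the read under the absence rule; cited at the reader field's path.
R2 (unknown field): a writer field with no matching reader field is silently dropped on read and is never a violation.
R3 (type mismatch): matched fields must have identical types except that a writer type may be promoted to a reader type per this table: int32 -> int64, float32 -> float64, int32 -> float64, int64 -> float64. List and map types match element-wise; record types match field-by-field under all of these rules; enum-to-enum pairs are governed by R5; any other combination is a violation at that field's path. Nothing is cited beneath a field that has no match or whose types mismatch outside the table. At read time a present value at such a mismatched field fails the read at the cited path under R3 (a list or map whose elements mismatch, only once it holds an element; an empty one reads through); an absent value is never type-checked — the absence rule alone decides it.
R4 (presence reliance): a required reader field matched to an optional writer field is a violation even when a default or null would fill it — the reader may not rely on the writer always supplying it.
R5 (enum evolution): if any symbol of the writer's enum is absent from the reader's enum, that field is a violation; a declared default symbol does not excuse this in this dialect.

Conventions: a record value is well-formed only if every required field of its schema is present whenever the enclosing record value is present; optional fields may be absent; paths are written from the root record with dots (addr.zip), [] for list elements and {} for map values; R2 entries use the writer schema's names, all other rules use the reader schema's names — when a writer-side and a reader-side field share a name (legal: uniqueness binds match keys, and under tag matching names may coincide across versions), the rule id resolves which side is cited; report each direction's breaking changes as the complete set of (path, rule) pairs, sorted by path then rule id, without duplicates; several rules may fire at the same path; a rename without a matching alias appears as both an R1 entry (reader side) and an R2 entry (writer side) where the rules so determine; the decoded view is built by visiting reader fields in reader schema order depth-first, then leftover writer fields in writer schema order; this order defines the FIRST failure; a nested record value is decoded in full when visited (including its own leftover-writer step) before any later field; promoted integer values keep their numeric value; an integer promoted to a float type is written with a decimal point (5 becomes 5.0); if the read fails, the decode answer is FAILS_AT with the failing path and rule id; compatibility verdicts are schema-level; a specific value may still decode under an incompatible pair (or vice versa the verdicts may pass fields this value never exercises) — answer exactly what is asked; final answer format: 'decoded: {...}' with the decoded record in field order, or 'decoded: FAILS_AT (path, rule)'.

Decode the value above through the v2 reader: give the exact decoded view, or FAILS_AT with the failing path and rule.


decoded: FAILS_AT (addr.balance, R1)

the writer's type comes first in each Device pair
decode walk for Device under reader schema v2:
  channel := "HELD"
  read fails at addr.balance under R1 (no fill)
  => FAILS_AT (addr.balance, R1)
ruling out the remaining Device differences:
  field checksum in record Device: tag 7 changed to 31 -> schema-level compatibility only; this Device value's decode is unchanged


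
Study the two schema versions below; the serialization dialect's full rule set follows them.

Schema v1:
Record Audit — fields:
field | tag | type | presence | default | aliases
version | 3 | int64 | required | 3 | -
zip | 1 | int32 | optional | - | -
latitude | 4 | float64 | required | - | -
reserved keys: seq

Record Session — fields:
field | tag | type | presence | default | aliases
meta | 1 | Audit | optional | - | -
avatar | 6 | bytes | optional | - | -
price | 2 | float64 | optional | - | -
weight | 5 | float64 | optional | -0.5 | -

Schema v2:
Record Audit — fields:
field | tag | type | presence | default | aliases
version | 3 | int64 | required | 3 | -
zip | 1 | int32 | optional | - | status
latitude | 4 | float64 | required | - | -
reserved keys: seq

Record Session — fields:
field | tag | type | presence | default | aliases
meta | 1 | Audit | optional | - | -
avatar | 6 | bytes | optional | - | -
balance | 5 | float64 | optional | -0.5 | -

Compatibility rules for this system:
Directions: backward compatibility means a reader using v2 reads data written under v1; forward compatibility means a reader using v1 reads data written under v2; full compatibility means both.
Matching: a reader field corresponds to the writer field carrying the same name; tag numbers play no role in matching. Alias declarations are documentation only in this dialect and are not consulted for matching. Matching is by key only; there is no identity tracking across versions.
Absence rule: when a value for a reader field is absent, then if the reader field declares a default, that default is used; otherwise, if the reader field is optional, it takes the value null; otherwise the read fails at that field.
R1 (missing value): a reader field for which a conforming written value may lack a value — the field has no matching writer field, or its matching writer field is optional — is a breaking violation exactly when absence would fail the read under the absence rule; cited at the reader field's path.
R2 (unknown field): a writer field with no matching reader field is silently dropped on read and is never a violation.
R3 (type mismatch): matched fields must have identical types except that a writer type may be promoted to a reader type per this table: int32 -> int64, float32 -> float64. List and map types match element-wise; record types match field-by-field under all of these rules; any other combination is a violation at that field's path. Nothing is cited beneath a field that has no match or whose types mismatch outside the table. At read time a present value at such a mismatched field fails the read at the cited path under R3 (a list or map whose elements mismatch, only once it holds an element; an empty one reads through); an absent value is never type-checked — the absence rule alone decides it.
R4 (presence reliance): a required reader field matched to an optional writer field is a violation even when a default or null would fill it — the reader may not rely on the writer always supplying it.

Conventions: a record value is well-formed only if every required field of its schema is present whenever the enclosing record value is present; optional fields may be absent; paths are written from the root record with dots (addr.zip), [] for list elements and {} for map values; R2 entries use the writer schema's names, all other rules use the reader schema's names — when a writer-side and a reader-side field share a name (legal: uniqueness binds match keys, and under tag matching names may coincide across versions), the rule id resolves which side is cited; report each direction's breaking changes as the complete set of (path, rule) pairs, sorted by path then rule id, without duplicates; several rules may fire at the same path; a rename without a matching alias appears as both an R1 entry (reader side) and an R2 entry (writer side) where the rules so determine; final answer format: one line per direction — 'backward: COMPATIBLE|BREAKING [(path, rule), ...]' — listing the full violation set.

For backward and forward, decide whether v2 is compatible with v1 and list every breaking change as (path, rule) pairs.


each type pair in Session: writer, then reader
backward pass over Session, reader schema v2, writer schema v1:
  meta: Audit -> Audit, writer optional; from meta
  avatar: bytes -> bytes, writer optional; from avatar
  balance: no writer match
  price (writer side), unknown to reader
  weight (writer side), unknown to reader
  meta.version: int64 -> int64, writer required; from meta.version
  meta.zip: int32 -> int32, writer optional; from meta.zip
  meta.latitude: float64 -> float64, writer required; from meta.latitude
  => backward: COMPATIBLE
forward pass over Session, reader schema v1, writer schema v2:
  meta: Audit -> Audit, writer optional; from meta
  avatar: bytes -> bytes, writer optional; from avatar
  price: no writer match
  weight: no writer match
  balance (writer side), unknown to reader
  meta.version: int64 -> int64, writer required; from meta.version
  meta.zip: int32 -> int32, writer optional; from meta.zip
  meta.latitude: float64 -> float64, writer required; from meta.latitude
  => forward: COMPATIBLE

backward: COMPATIBLE []; forward: COMPATIBLE []


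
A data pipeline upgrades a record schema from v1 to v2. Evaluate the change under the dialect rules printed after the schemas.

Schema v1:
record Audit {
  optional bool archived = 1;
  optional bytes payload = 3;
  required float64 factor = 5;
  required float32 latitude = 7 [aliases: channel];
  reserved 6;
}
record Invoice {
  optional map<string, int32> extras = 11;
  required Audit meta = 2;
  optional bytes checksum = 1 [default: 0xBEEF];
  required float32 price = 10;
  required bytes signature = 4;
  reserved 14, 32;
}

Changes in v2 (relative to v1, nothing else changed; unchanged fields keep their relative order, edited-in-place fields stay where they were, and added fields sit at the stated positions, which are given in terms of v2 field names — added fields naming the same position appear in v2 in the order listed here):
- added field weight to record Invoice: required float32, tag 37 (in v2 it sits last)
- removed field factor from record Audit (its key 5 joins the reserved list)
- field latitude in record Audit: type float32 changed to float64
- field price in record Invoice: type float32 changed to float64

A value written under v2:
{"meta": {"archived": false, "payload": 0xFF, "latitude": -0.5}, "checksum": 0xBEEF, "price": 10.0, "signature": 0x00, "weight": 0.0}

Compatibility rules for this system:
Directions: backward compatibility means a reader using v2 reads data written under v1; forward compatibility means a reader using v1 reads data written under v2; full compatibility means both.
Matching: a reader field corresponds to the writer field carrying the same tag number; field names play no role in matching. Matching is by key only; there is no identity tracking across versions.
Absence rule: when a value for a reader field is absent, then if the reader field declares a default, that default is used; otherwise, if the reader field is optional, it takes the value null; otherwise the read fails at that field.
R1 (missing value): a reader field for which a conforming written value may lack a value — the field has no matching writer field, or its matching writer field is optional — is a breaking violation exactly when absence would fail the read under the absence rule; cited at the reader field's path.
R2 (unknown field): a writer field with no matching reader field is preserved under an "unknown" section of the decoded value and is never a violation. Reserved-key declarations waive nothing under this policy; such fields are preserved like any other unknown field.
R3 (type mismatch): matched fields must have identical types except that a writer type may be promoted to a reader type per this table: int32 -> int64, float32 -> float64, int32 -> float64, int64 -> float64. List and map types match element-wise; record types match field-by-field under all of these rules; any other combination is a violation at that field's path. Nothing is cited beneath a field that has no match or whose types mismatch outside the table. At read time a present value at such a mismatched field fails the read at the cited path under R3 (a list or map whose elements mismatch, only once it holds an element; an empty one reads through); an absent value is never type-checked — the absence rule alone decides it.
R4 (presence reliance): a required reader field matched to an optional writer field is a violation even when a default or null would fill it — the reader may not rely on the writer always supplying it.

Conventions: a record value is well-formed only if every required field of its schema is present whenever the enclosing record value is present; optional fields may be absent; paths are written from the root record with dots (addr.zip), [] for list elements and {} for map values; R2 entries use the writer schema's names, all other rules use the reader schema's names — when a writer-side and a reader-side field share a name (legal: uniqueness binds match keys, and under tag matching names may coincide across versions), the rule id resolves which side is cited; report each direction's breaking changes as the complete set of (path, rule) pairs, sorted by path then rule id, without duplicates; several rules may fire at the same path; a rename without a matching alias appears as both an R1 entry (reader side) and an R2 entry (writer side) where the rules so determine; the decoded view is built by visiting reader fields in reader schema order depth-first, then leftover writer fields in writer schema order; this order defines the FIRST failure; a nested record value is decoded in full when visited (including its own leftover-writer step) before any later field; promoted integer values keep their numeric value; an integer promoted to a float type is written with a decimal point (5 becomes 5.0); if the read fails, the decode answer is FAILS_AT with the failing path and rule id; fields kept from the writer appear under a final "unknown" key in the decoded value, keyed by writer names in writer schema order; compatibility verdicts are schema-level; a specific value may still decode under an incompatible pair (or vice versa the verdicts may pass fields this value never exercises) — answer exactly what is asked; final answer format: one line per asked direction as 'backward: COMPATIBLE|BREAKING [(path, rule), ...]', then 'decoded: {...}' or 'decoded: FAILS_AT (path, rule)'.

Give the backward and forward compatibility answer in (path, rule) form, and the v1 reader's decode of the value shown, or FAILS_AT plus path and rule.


arrows below run writer -> reader for Invoice
checking backward for Invoice: reader v2 against writer v1:
  extras: paired with writer extras (map<string, int32> -> map<string, int32>; writer optional)
  meta: paired with writer meta (Audit -> Audit; writer required)
  checksum: paired with writer checksum (bytes -> bytes; writer optional)
  price: paired with writer price (float32 -> float64; writer required)
  signature: paired with writer signature (bytes -> bytes; writer required)
  no writer field matches reader weight
  meta.archived: paired with writer meta.archived (bool -> bool; writer optional)
  meta.payload: paired with writer meta.payload (bytes -> bytes; writer optional)
  meta.latitude: paired with writer meta.latitude (float32 -> float64; writer required)
  meta.factor (writer side), unknown to reader
  rule R1 violated at weight
  => backward verdict for Invoice: BREAKING, 1 violation(s)
checking forward for Invoice: reader v1 against writer v2:
  extras: paired with writer extras (map<string, int32> -> map<string, int32>; writer optional)
  meta: paired with writer meta (Audit -> Audit; writer required)
  checksum: paired with writer checksum (bytes -> bytes; writer optional)
  price: paired with writer price (float64 -> float32; writer required)
  signature: paired with writer signature (bytes -> bytes; writer required)
  weight (writer side), unknown to reader
  meta.archived: paired with writer meta.archived (bool -> bool; writer optional)
  meta.payload: paired with writer meta.payload (bytes -> bytes; writer optional)
  no writer field matches reader meta.factor
  meta.latitude: paired with writer meta.latitude (float64 -> float32; writer required)
  rule R1 violated at meta.factor
  rule R3 violated at meta.latitude
  rule R3 violated at price
  => forward verdict for Invoice: BREAKING, 3 violation(s)
decode walk for Invoice under reader schema v1:
  extras := null (missing; optional => null)
  meta.archived := false
  meta.payload := 0xFF
  read fails at meta.factor under R1 (no fill)
  => FAILS_AT (meta.factor, R1)

backward: BREAKING [(weight, R1)]; forward: BREAKING [(meta.factor, R1), (meta.latitude, R3), (price, R3)]; decoded: FAILS_AT (meta.factor, R1)
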